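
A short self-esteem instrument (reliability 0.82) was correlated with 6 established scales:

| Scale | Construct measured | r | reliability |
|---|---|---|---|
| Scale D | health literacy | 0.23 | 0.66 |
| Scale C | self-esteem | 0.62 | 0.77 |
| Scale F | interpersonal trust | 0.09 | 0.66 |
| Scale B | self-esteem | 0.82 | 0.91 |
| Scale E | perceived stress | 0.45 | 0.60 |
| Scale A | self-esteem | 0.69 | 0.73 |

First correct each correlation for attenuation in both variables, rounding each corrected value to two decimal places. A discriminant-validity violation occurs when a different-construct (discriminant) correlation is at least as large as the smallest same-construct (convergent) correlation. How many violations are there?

0

Disattenuated r (r / √(r_scale · r_new)):
  Scale D (disc): 0.23 / √(0.66·0.82) = 0.31
  Scale C (conv): 0.62 / √(0.77·0.82) = 0.78
  Scale F (disc): 0.09 / √(0.66·0.82) = 0.12
  Scale B (conv): 0.82 / √(0.91·0.82) = 0.95
  Scale E (disc): 0.45 / √(0.60·0.82) = 0.64
  Scale A (conv): 0.69 / √(0.73·0.82) = 0.89
Smallest convergent = 0.78. Discriminant values: 0.31, 0.12, 0.64; count ≥ 0.78 → 0.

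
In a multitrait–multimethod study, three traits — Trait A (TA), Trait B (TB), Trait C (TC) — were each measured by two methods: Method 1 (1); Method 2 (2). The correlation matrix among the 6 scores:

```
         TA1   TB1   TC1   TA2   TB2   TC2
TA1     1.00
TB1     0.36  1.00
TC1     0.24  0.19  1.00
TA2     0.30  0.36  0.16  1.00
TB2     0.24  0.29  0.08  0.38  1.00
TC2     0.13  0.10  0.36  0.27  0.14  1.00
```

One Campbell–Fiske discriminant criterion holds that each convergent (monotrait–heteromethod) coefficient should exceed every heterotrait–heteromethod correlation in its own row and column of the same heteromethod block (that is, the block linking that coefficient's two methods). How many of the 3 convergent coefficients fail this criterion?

Checking each validity diagonal entry against its comparison values:
TA (methods 1·2): 0.30 vs {0.24, 0.36, 0.13, 0.16} → fail.
TB (methods 1·2): 0.29 vs {0.36, 0.24, 0.10, 0.08} → fail.
TC (methods 1·2): 0.36 vs {0.16, 0.13, 0.08, 0.10} → pass.
2 of 3 fail.

2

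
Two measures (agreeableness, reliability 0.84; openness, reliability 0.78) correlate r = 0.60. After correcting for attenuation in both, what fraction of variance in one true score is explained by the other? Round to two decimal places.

0.55

Disattenuated r = 0.60 / √(0.84 × 0.78) = 0.60 / 0.8094 = 0.7413.
Shared true-score variance = 0.7413² = 0.5495 ≈ 0.55.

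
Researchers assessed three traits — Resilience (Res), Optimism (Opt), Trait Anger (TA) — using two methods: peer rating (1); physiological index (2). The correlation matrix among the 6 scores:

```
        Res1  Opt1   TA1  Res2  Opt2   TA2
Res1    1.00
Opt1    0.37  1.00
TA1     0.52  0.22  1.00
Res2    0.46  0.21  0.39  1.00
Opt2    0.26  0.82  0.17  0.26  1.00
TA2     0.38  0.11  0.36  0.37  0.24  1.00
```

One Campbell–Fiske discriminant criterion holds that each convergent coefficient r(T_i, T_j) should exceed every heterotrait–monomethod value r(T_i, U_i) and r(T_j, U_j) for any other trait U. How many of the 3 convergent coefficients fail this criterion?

2

Each convergent coefficient versus the relevant comparison correlations:
Res (methods 1·2): 0.46 vs {0.37, 0.26, 0.52, 0.37} → fail.
Opt (methods 1·2): 0.82 vs {0.37, 0.26, 0.22, 0.24} → pass.
TA (methods 1·2): 0.36 vs {0.52, 0.37, 0.22, 0.24} → fail.
2 of 3 fail.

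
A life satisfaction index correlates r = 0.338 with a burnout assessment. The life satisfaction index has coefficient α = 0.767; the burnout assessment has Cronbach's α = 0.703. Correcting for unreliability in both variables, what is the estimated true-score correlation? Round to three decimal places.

0.460

r_true = r_obs / √(r_xx · r_yy) = 0.338 / √(0.767 × 0.703) = 0.338 / √0.539201 = 0.338 / 0.7343 ≈ 0.460.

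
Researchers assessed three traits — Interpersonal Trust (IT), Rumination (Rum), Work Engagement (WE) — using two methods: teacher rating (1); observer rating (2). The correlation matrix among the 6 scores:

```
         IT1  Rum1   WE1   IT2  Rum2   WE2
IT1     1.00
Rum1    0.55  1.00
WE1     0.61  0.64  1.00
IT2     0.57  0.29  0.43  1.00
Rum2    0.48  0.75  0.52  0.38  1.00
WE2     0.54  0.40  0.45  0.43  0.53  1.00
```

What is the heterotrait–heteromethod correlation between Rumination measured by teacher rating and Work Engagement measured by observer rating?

Different traits and methods: r(Rum1, WE2) = 0.40.

0.40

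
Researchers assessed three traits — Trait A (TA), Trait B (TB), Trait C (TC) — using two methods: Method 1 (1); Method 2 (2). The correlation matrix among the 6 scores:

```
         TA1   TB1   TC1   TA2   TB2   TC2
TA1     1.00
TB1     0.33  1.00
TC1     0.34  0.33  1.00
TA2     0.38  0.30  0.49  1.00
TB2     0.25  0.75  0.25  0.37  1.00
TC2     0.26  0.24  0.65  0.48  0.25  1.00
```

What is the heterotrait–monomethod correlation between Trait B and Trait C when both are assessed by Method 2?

0.25

Different traits, same method: r(TB2, TC2) = 0.25.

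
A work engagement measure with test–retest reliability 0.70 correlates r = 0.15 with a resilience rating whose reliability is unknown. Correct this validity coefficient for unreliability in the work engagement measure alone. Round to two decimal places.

0.18

Single correction: r_c = r_obs / √r_xx = 0.15 / √0.70 = 0.15 / 0.8367 ≈ 0.18.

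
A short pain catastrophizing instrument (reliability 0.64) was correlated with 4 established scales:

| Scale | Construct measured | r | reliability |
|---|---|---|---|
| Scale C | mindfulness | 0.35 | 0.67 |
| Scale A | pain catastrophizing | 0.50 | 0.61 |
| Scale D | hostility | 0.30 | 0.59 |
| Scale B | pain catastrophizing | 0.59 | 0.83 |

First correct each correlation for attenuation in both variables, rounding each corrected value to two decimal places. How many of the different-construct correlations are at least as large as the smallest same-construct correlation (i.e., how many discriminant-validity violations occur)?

Disattenuated r (r / √(r_scale · r_new)):
  Scale C (disc): 0.35 / √(0.67·0.64) = 0.53
  Scale A (conv): 0.50 / √(0.61·0.64) = 0.80
  Scale D (disc): 0.30 / √(0.59·0.64) = 0.49
  Scale B (conv): 0.59 / √(0.83·0.64) = 0.81
Smallest convergent = 0.80. Discriminant values: 0.53, 0.49; count ≥ 0.80 → 0.

0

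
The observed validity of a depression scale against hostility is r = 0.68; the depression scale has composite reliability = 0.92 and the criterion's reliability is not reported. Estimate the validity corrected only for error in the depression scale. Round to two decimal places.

Single correction: r_c = r_obs / √r_xx = 0.68 / √0.92 = 0.68 / 0.9592 ≈ 0.71.

0.71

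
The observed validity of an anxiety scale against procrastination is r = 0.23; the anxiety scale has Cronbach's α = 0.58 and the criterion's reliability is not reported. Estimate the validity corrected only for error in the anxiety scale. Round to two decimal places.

0.30

Single correction: r_c = r_obs / √r_xx = 0.23 / √0.58 = 0.23 / 0.7616 ≈ 0.30.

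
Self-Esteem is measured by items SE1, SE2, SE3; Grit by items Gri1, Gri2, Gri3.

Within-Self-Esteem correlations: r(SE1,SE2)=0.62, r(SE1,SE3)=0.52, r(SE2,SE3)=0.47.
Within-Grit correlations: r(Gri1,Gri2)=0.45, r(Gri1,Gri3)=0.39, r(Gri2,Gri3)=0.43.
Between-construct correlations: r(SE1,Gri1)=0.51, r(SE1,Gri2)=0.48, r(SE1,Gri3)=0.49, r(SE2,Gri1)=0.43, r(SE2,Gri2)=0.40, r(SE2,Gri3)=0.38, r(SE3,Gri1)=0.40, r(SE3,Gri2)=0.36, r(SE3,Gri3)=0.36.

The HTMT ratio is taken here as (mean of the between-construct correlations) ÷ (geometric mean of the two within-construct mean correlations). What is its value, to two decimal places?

0.89

Mean heterotrait r = 3.81/9 = 0.4233.
Mean within-SE = 1.61/3 = 0.5367; mean within-Gri = 1.27/3 = 0.4233.
Geometric mean = √(0.5367 × 0.4233) = 0.4766.
HTMT = 0.4233 / 0.4766 = 0.89.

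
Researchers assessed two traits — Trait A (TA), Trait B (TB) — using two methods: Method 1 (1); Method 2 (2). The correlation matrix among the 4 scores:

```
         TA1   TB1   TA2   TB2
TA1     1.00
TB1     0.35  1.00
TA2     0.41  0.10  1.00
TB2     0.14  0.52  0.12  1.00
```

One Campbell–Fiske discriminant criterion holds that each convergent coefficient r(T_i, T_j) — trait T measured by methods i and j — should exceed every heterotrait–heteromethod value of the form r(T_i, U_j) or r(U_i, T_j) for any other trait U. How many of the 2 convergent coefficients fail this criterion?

Convergent coefficients and their comparison sets:
TA (methods 1·2): 0.41 vs {0.14, 0.10} → pass.
TB (methods 1·2): 0.52 vs {0.10, 0.14} → pass.
0 of 2 fail.

0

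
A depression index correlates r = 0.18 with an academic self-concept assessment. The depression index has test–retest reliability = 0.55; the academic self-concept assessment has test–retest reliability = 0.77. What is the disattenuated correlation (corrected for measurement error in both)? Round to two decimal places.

0.28

r_true = r_obs / √(r_xx · r_yy) = 0.18 / √(0.55 × 0.77) = 0.18 / √0.4235 = 0.18 / 0.6508 ≈ 0.28.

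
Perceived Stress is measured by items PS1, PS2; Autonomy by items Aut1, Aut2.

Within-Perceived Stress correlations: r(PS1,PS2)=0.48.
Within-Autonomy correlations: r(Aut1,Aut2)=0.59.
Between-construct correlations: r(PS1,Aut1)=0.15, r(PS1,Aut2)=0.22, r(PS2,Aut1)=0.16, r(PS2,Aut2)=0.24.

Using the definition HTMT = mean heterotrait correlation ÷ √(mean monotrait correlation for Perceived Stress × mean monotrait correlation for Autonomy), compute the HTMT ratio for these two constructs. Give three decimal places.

0.362

Mean between = 0.77/4 = 0.1925.
Mean within-PS = 0.48/1 = 0.4800; mean within-Aut = 0.59/1 = 0.5900.
Geometric mean = √(0.4800 × 0.5900) = 0.5322.
HTMT = 0.1925 / 0.5322 = 0.362.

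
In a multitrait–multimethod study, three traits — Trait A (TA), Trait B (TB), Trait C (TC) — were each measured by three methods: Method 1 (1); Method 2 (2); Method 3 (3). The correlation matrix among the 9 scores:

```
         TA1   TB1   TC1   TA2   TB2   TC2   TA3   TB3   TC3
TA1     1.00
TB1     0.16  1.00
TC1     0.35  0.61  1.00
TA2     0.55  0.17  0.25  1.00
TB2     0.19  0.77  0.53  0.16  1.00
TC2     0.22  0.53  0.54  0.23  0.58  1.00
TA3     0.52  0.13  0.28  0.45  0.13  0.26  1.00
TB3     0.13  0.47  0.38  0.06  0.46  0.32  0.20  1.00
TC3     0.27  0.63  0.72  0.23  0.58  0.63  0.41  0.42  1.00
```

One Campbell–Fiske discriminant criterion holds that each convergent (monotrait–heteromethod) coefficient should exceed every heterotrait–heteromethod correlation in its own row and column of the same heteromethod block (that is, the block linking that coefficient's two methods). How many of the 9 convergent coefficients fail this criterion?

2

Convergent coefficients and their comparison sets:
TA (methods 1·2): 0.55 vs {0.19, 0.17, 0.22, 0.25} → pass.
TA (methods 1·3): 0.52 vs {0.13, 0.13, 0.27, 0.28} → pass.
TA (methods 2·3): 0.45 vs {0.06, 0.13, 0.23, 0.26} → pass.
TB (methods 1·2): 0.77 vs {0.17, 0.19, 0.53, 0.53} → pass.
TB (methods 1·3): 0.47 vs {0.13, 0.13, 0.63, 0.38} → fail.
TB (methods 2·3): 0.46 vs {0.13, 0.06, 0.58, 0.32} → fail.
TC (methods 1·2): 0.54 vs {0.25, 0.22, 0.53, 0.53} → pass.
TC (methods 1·3): 0.72 vs {0.28, 0.27, 0.38, 0.63} → pass.
TC (methods 2·3): 0.63 vs {0.26, 0.23, 0.32, 0.58} → pass.
2 of 9 fail.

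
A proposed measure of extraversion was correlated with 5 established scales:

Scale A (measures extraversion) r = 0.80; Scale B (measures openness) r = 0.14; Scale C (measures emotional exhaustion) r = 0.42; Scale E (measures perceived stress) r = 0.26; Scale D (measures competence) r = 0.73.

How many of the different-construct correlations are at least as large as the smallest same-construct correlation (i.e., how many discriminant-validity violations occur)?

0

Convergent (same construct = extraversion): Scale A.
Smallest convergent = 0.80. Discriminant values: 0.14, 0.42, 0.26, 0.73; count ≥ 0.80 → 0.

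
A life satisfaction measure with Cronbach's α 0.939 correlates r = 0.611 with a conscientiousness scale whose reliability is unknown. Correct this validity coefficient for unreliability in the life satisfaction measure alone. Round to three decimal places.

0.631

Single correction: r_c = r_obs / √r_xx = 0.611 / √0.939 = 0.611 / 0.9690 ≈ 0.631.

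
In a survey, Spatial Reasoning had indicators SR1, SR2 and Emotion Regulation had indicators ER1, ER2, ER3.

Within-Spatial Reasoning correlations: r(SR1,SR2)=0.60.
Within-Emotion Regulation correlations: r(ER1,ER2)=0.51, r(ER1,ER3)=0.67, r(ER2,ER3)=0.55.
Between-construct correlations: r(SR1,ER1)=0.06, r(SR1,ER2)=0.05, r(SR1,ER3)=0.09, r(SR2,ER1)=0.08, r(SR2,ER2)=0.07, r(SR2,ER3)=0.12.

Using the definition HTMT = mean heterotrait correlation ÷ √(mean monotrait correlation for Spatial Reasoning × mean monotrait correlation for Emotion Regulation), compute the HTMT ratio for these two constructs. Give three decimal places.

0.133

Between-construct mean = 0.47/6 = 0.0783.
Mean within-SR = 0.60/1 = 0.6000; mean within-ER = 1.73/3 = 0.5767.
Geometric mean = √(0.6000 × 0.5767) = 0.5882.
HTMT = 0.0783 / 0.5882 = 0.133.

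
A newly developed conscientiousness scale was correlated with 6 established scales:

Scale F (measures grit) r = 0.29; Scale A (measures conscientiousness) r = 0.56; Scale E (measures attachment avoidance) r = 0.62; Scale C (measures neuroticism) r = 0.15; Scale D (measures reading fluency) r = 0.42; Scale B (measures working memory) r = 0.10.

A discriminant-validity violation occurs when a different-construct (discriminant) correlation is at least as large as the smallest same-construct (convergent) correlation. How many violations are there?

Convergent (same construct = conscientiousness): Scale A.
Smallest convergent = 0.56. Discriminant values: 0.29, 0.62, 0.15, 0.42, 0.10; count ≥ 0.56 → 1.

1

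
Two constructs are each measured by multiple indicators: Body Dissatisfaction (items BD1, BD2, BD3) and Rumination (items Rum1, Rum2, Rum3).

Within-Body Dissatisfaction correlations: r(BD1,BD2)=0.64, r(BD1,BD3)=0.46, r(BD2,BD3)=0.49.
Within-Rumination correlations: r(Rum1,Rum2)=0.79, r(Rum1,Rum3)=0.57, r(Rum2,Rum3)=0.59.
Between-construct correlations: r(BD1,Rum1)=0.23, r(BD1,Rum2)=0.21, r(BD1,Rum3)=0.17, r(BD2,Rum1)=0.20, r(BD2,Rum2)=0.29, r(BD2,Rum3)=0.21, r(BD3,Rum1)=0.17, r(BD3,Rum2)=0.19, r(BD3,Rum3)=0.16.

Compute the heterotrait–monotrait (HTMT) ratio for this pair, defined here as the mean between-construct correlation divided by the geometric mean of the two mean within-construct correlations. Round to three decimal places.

0.346

Between-construct mean = 1.83/9 = 0.2033.
Mean within-BD = 1.59/3 = 0.5300; mean within-Rum = 1.95/3 = 0.6500.
Geometric mean = √(0.5300 × 0.6500) = 0.5869.
HTMT = 0.2033 / 0.5869 = 0.346.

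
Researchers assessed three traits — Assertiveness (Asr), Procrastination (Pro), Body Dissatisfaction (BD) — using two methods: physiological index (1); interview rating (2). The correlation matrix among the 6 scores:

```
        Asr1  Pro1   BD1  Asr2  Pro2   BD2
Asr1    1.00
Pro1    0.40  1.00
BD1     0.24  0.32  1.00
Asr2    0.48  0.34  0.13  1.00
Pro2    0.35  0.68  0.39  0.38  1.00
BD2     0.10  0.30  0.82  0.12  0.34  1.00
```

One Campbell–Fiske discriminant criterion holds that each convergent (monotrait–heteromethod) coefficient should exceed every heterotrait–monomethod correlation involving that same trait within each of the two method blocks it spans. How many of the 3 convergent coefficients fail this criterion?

0

Each convergent coefficient versus the relevant comparison correlations:
Asr (methods 1·2): 0.48 vs {0.40, 0.38, 0.24, 0.12} → pass.
Pro (methods 1·2): 0.68 vs {0.40, 0.38, 0.32, 0.34} → pass.
BD (methods 1·2): 0.82 vs {0.24, 0.12, 0.32, 0.34} → pass.
0 of 3 fail.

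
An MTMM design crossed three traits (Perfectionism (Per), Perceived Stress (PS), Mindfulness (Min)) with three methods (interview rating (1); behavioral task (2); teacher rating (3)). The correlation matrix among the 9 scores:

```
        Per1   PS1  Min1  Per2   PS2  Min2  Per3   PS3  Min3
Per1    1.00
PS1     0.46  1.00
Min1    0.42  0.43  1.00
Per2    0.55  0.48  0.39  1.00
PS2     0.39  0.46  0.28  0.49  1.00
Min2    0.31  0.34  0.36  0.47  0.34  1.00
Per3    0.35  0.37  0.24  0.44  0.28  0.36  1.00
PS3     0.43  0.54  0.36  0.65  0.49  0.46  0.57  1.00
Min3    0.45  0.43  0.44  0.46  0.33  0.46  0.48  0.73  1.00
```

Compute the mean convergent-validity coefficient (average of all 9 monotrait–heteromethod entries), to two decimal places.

0.45

Convergent values: 0.55, 0.35, 0.44, 0.46, 0.54, 0.49, 0.36, 0.44, 0.46; mean = 4.09/9 = 0.45.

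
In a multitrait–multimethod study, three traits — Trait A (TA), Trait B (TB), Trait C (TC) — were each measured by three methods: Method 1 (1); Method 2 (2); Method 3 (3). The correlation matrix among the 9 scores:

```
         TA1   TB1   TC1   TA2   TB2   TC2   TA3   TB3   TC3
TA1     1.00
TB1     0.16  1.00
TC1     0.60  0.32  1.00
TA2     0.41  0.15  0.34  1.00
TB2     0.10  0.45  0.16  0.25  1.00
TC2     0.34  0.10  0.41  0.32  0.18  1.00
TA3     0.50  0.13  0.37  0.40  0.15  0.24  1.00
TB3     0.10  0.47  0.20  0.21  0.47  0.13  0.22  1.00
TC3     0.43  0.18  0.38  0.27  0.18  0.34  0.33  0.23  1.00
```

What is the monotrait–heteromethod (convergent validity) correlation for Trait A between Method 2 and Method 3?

0.40

Same trait (TA), different methods: r(TA2, TA3) = 0.40.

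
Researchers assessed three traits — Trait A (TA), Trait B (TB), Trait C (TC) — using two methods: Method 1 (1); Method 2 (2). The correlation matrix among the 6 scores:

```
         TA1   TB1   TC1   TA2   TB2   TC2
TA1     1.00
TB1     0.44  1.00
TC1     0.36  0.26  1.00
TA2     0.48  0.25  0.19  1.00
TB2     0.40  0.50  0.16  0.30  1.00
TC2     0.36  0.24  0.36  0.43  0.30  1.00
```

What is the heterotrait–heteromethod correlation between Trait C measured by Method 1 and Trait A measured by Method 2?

0.19

Different traits and methods: r(TC1, TA2) = 0.19.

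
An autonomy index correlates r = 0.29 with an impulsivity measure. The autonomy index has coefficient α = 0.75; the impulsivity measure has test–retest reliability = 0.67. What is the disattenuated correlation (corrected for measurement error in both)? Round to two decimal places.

0.41

r_true = r_obs / √(r_xx · r_yy) = 0.29 / √(0.75 × 0.67) = 0.29 / √0.5025 = 0.29 / 0.7089 ≈ 0.41.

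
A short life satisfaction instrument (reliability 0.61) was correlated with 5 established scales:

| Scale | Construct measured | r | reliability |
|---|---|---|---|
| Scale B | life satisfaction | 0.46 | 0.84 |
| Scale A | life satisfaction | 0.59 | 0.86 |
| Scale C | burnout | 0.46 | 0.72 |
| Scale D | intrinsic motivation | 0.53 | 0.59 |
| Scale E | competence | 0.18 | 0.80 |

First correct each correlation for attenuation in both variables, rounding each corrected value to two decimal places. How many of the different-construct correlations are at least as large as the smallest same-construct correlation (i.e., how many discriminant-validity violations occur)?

2

Disattenuated r (r / √(r_scale · r_new)):
  Scale B (conv): 0.46 / √(0.84·0.61) = 0.64
  Scale A (conv): 0.59 / √(0.86·0.61) = 0.81
  Scale C (disc): 0.46 / √(0.72·0.61) = 0.69
  Scale D (disc): 0.53 / √(0.59·0.61) = 0.88
  Scale E (disc): 0.18 / √(0.80·0.61) = 0.26
Smallest convergent = 0.64. Discriminant values: 0.69, 0.88, 0.26; count ≥ 0.64 → 2.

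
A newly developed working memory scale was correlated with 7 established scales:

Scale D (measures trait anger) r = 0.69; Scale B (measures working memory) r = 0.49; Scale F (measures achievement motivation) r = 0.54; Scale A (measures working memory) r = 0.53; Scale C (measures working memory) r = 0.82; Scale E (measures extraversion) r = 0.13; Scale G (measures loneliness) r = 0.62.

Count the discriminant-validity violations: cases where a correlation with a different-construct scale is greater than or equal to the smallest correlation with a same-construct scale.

Convergent (same construct = working memory): Scale B, Scale A, Scale C.
Smallest convergent = 0.49. Discriminant values: 0.69, 0.54, 0.13, 0.62; count ≥ 0.49 → 3.

3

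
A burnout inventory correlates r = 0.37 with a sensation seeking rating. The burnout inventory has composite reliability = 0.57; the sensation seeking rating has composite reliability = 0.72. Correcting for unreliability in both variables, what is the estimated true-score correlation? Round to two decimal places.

0.58

r_true = r_obs / √(r_xx · r_yy) = 0.37 / √(0.57 × 0.72) = 0.37 / √0.4104 = 0.37 / 0.6406 ≈ 0.58.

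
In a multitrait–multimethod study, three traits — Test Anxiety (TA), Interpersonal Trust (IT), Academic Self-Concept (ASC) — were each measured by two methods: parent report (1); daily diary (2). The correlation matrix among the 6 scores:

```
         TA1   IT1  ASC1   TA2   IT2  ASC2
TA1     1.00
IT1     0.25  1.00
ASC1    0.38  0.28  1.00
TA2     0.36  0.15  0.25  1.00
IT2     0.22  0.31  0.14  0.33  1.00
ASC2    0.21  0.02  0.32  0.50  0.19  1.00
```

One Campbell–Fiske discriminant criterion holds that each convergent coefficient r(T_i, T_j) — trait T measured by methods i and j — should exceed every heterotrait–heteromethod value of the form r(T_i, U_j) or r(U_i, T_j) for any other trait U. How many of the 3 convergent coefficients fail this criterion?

0

Each convergent coefficient versus the relevant comparison correlations:
TA (methods 1·2): 0.36 vs {0.22, 0.15, 0.21, 0.25} → pass.
IT (methods 1·2): 0.31 vs {0.15, 0.22, 0.02, 0.14} → pass.
ASC (methods 1·2): 0.32 vs {0.25, 0.21, 0.14, 0.02} → pass.
0 of 3 fail.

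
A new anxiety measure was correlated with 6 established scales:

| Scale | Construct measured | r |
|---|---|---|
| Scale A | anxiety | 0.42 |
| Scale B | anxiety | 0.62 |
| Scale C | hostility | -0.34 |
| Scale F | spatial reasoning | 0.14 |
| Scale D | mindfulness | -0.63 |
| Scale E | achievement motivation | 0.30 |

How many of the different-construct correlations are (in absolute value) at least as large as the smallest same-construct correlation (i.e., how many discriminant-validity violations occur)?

Convergent (same construct = anxiety): Scale A, Scale B.
Smallest convergent = 0.42. Discriminant |r|: 0.34, 0.14, 0.63, 0.30; count ≥ 0.42 → 1.

1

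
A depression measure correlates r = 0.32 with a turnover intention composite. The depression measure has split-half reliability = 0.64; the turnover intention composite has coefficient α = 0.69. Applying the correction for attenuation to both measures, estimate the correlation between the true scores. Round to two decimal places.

0.48

r_true = r_obs / √(r_xx · r_yy) = 0.32 / √(0.64 × 0.69) = 0.32 / √0.4416 = 0.32 / 0.6645 ≈ 0.48.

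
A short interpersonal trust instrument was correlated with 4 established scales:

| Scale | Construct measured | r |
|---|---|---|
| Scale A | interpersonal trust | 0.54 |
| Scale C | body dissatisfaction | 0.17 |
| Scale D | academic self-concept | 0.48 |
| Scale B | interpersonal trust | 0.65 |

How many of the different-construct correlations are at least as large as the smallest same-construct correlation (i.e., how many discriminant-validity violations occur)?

0

Convergent (same construct = interpersonal trust): Scale A, Scale B.
Smallest convergent = 0.54. Discriminant values: 0.17, 0.48; count ≥ 0.54 → 0.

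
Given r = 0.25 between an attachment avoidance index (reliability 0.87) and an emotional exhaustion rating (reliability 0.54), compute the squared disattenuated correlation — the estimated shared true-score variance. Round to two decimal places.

Disattenuated r = 0.25 / √(0.87 × 0.54) = 0.25 / 0.6854 = 0.3648.
Shared true-score variance = 0.3648² = 0.1331 ≈ 0.13.

0.13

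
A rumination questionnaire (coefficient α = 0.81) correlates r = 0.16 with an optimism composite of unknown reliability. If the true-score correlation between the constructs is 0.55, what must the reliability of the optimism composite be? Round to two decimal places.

r_true = r_obs / √(r_xx · r_yy) ⇒ 0.55 = 0.16 / √(0.81 · r_yy).
√(0.81 · r_yy) = 0.16 / 0.55 = 0.2909; 0.81 · r_yy = 0.0846; r_yy = 0.0846 / 0.81 ≈ 0.10.

0.10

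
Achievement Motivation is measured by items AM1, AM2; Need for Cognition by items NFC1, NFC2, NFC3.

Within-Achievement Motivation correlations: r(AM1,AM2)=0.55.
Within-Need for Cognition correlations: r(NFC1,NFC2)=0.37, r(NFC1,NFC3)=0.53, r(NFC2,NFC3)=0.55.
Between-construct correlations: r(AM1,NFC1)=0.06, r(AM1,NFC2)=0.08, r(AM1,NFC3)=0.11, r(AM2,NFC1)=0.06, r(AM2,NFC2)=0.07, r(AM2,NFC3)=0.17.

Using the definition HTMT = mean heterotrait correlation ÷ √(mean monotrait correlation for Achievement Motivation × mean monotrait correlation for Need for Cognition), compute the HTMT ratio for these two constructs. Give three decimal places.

0.178

Between-construct mean = 0.55/6 = 0.0917.
Mean within-AM = 0.55/1 = 0.5500; mean within-NFC = 1.45/3 = 0.4833.
Geometric mean = √(0.5500 × 0.4833) = 0.5156.
HTMT = 0.0917 / 0.5156 = 0.178.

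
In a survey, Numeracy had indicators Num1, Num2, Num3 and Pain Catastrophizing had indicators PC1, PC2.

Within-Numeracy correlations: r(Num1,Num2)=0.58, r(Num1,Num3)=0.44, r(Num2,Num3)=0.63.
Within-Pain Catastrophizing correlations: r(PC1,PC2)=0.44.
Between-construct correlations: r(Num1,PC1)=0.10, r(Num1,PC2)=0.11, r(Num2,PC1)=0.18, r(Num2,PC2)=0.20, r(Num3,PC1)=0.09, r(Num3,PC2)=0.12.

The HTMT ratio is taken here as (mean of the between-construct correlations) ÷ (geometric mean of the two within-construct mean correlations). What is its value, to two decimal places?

Between-construct mean = 0.80/6 = 0.1333.
Mean within-Num = 1.65/3 = 0.5500; mean within-PC = 0.44/1 = 0.4400.
Geometric mean = √(0.5500 × 0.4400) = 0.4919.
HTMT = 0.1333 / 0.4919 = 0.27.

0.27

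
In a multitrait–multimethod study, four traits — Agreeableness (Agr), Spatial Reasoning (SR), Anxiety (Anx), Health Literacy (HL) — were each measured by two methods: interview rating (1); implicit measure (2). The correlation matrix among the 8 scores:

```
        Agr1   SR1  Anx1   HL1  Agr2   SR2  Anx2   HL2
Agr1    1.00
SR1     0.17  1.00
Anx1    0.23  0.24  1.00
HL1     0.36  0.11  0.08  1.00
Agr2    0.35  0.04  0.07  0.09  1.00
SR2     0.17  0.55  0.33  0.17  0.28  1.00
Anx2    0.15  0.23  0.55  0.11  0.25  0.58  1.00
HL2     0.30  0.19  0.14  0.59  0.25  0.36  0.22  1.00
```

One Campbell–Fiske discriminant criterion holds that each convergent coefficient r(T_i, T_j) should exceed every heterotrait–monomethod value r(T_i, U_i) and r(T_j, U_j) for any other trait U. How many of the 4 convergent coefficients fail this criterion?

3

Checking each validity diagonal entry against its comparison values:
Agr (methods 1·2): 0.35 vs {0.17, 0.28, 0.23, 0.25, 0.36, 0.25} → fail.
SR (methods 1·2): 0.55 vs {0.17, 0.28, 0.24, 0.58, 0.11, 0.36} → fail.
Anx (methods 1·2): 0.55 vs {0.23, 0.25, 0.24, 0.58, 0.08, 0.22} → fail.
HL (methods 1·2): 0.59 vs {0.36, 0.25, 0.11, 0.36, 0.08, 0.22} → pass.
3 of 4 fail.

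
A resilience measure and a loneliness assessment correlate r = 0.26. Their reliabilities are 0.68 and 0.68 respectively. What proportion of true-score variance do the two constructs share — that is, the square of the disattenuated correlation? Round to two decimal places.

Disattenuated r = 0.26 / √(0.68 × 0.68) = 0.26 / 0.6800 = 0.3824.
Shared true-score variance = 0.3824² = 0.1462 ≈ 0.15.

0.15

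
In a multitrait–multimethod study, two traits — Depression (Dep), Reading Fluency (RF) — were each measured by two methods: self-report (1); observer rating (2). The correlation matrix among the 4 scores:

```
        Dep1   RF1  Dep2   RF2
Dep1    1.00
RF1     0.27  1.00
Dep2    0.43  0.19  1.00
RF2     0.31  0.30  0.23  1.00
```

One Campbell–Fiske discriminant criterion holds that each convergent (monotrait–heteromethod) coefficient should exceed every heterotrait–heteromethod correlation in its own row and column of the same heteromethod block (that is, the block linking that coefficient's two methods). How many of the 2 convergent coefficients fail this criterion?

1

Checking each validity diagonal entry against its comparison values:
Dep (methods 1·2): 0.43 vs {0.31, 0.19} → pass.
RF (methods 1·2): 0.30 vs {0.19, 0.31} → fail.
1 of 2 fail.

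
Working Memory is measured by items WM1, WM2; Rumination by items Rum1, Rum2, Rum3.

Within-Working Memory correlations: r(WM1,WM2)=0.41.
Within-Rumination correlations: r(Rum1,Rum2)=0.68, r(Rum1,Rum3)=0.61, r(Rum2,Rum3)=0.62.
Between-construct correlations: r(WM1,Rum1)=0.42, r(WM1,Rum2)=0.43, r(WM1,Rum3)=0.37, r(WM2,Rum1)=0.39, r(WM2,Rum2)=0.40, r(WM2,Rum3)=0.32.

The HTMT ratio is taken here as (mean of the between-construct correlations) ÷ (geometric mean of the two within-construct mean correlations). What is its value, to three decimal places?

0.760

Mean heterotrait r = 2.33/6 = 0.3883.
Mean within-WM = 0.41/1 = 0.4100; mean within-Rum = 1.91/3 = 0.6367.
Geometric mean = √(0.4100 × 0.6367) = 0.5109.
HTMT = 0.3883 / 0.5109 = 0.760.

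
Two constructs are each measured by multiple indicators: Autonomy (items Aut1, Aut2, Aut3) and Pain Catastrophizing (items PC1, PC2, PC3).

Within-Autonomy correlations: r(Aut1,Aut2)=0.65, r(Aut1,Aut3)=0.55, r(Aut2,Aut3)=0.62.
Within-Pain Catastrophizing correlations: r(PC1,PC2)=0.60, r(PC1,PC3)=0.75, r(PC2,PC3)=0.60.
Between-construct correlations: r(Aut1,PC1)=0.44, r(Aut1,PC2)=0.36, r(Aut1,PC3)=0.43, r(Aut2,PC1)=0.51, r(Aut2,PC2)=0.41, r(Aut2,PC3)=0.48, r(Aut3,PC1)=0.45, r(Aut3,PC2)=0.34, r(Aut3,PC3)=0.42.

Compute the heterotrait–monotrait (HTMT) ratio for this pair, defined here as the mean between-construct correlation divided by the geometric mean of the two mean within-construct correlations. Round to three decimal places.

0.679

Mean heterotrait r = 3.84/9 = 0.4267.
Mean within-Aut = 1.82/3 = 0.6067; mean within-PC = 1.95/3 = 0.6500.
Geometric mean = √(0.6067 × 0.6500) = 0.6280.
HTMT = 0.4267 / 0.6280 = 0.679.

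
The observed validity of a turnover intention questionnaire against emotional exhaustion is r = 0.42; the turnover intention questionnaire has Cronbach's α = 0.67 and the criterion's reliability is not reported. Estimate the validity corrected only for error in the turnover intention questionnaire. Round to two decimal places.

Single correction: r_c = r_obs / √r_xx = 0.42 / √0.67 = 0.42 / 0.8185 ≈ 0.51.

0.51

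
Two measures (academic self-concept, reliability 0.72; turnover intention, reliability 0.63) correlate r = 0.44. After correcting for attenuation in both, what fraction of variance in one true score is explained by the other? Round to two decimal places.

Disattenuated r = 0.44 / √(0.72 × 0.63) = 0.44 / 0.6735 = 0.6533.
Shared true-score variance = 0.6533² = 0.4268 ≈ 0.43.

0.43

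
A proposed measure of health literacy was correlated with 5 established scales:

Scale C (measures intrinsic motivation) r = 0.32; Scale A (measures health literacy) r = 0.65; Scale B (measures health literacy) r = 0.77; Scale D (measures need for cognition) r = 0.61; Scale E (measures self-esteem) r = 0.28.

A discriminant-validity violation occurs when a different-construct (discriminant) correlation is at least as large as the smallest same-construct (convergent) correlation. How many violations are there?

0

Convergent (same construct = health literacy): Scale A, Scale B.
Smallest convergent = 0.65. Discriminant values: 0.32, 0.61, 0.28; count ≥ 0.65 → 0.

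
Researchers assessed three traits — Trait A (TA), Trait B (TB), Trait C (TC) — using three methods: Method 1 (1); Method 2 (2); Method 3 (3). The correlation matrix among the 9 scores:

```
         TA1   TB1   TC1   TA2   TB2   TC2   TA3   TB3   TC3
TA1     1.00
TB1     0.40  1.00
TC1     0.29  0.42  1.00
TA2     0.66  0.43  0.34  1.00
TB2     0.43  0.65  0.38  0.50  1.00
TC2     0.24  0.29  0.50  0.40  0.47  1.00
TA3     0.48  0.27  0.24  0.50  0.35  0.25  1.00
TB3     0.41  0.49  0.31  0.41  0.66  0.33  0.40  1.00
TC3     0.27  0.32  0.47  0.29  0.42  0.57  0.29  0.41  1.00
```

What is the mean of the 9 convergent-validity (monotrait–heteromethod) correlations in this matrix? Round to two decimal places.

Convergent values: 0.66, 0.48, 0.50, 0.65, 0.49, 0.66, 0.50, 0.47, 0.57; mean = 4.98/9 = 0.55.

0.55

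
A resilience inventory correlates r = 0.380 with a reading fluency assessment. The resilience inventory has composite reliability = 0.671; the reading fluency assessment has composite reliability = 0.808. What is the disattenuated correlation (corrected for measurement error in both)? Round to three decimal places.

r_true = r_obs / √(r_xx · r_yy) = 0.380 / √(0.671 × 0.808) = 0.380 / √0.542168 = 0.380 / 0.7363 ≈ 0.516.

0.516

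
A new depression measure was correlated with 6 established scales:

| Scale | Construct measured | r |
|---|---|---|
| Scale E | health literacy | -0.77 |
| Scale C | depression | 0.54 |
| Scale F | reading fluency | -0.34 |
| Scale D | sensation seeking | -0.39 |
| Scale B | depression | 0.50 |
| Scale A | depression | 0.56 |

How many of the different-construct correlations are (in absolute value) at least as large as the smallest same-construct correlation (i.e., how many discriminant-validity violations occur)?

Convergent (same construct = depression): Scale C, Scale B, Scale A.
Smallest convergent = 0.50. Discriminant |r|: 0.77, 0.34, 0.39; count ≥ 0.50 → 1.

1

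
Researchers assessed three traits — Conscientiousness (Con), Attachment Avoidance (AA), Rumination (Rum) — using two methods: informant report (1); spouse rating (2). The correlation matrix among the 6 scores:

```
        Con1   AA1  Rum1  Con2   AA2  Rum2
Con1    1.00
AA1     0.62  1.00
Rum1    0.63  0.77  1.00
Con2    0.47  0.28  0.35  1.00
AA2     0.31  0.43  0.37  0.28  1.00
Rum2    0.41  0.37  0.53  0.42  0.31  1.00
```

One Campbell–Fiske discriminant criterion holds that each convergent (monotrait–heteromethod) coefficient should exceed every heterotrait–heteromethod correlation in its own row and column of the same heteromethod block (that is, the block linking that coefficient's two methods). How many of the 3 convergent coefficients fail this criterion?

Each convergent coefficient versus the relevant comparison correlations:
Con (methods 1·2): 0.47 vs {0.31, 0.28, 0.41, 0.35} → pass.
AA (methods 1·2): 0.43 vs {0.28, 0.31, 0.37, 0.37} → pass.
Rum (methods 1·2): 0.53 vs {0.35, 0.41, 0.37, 0.37} → pass.
0 of 3 fail.

0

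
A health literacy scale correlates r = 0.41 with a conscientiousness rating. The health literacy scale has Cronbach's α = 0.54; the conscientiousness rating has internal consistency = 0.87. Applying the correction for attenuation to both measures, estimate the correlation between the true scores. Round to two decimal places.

0.60

r_true = r_obs / √(r_xx · r_yy) = 0.41 / √(0.54 × 0.87) = 0.41 / √0.4698 = 0.41 / 0.6854 ≈ 0.60.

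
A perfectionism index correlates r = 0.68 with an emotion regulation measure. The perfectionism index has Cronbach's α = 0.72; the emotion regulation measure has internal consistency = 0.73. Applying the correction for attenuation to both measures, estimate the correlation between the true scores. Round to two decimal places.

0.94

r_true = r_obs / √(r_xx · r_yy) = 0.68 / √(0.72 × 0.73) = 0.68 / √0.5256 = 0.68 / 0.7250 ≈ 0.94.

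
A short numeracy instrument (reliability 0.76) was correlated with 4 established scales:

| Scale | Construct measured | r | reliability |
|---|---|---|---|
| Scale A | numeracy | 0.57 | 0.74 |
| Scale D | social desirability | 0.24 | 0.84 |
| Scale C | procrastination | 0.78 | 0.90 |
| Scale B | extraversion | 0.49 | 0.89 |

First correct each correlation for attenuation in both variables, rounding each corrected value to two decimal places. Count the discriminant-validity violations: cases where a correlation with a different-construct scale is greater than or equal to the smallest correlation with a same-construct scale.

Disattenuated r (r / √(r_scale · r_new)):
  Scale A (conv): 0.57 / √(0.74·0.76) = 0.76
  Scale D (disc): 0.24 / √(0.84·0.76) = 0.30
  Scale C (disc): 0.78 / √(0.90·0.76) = 0.94
  Scale B (disc): 0.49 / √(0.89·0.76) = 0.60
Smallest convergent = 0.76. Discriminant values: 0.30, 0.94, 0.60; count ≥ 0.76 → 1.

1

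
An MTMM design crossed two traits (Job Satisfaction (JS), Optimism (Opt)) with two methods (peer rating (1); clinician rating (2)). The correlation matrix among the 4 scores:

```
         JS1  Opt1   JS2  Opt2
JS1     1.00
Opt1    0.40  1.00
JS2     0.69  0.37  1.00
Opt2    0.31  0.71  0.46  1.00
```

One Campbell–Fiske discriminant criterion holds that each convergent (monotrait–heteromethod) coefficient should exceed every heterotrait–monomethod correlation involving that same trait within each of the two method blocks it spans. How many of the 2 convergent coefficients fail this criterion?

0

Checking each validity diagonal entry against its comparison values:
JS (methods 1·2): 0.69 vs {0.40, 0.46} → pass.
Opt (methods 1·2): 0.71 vs {0.40, 0.46} → pass.
0 of 2 fail.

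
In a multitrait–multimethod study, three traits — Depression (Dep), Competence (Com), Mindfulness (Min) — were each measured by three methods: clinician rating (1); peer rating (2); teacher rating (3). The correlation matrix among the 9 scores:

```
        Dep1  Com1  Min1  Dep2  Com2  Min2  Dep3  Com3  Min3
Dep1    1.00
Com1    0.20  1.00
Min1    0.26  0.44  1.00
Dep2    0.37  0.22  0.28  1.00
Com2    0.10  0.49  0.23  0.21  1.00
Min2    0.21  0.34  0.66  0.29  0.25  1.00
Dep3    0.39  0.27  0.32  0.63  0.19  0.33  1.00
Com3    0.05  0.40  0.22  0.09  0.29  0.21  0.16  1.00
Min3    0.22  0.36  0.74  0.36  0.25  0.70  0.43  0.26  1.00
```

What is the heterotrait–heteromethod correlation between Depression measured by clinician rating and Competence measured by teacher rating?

Different traits and methods: r(Dep1, Com3) = 0.05.

0.05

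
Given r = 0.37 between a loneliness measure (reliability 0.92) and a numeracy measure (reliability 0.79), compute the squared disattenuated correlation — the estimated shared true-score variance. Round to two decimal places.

Disattenuated r = 0.37 / √(0.92 × 0.79) = 0.37 / 0.8525 = 0.4340.
Shared true-score variance = 0.4340² = 0.1884 ≈ 0.19.

0.19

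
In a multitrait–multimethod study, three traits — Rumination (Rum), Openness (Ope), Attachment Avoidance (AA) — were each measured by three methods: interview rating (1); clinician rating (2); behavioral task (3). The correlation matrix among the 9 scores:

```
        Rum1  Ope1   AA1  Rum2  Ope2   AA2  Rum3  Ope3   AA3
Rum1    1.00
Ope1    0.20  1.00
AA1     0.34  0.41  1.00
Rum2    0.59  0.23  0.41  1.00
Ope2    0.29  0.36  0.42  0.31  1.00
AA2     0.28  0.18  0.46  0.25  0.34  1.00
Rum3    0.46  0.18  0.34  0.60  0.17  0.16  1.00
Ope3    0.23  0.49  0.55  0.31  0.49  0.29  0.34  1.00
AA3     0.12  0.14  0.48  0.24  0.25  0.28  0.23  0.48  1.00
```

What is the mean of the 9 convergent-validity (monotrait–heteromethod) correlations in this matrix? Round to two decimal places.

Convergent values: 0.59, 0.46, 0.60, 0.36, 0.49, 0.49, 0.46, 0.48, 0.28; mean = 4.21/9 = 0.47.

0.47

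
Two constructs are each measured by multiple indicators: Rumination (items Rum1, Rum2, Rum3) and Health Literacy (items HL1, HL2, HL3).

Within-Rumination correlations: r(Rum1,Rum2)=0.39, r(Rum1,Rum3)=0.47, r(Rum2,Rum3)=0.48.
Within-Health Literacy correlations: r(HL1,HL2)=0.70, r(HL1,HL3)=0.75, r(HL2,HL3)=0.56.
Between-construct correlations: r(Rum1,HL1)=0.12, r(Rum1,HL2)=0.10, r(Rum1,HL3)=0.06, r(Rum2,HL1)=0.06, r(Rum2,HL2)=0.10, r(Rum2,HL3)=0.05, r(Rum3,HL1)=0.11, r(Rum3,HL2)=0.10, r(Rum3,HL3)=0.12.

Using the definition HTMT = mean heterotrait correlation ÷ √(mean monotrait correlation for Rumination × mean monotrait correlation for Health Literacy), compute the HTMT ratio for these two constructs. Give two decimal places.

0.17

Mean heterotrait r = 0.82/9 = 0.0911.
Mean within-Rum = 1.34/3 = 0.4467; mean within-HL = 2.01/3 = 0.6700.
Geometric mean = √(0.4467 × 0.6700) = 0.5471.
HTMT = 0.0911 / 0.5471 = 0.17.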